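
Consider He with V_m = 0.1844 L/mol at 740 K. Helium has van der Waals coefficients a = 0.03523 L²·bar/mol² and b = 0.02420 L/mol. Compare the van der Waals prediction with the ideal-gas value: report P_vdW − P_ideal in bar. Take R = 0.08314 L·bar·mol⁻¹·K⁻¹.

ΔP ≈ 49.36 bar

Ideal: P_ideal = RT/V_m = (0.08314)(740)/0.1844 = 333.642 bar
vdW: P = RT/(V_m − b) − a/V_m² = 61.5236/0.160200 − 0.03523/0.0340034 = 384.042 − 1.03607 = 383.006 bar
ΔP = 383.006 − 333.642 = 49.36 bar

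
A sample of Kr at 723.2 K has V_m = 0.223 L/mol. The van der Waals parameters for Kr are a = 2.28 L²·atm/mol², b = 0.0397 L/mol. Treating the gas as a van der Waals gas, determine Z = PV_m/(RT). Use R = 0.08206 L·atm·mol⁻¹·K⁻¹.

Z ≈ 1.044

P = RT/(V_m − b) − a/V_m² = (0.08206)(723.2)/(0.223 − 0.0397) − 2.28/(0.223)²
  = 59.346/0.18330 − 45.848 = 323.76 − 45.848 = 277.91 atm
Z = PV_m/(RT) = (277.91)(0.223)/((0.08206)(723.2)) = 61.974/59.346 = 1.044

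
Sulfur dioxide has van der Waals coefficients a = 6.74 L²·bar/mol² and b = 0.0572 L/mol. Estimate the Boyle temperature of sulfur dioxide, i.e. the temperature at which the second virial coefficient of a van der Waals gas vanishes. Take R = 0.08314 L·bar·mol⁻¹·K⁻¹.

For a van der Waals gas the second virial coefficient B₂ = b − a/(RT) vanishes at T_B = a/(Rb).
T_B = 6.74/(0.08314×0.0572) = 6.74/0.0047556 = 1417 K

T_B ≈ 1417 K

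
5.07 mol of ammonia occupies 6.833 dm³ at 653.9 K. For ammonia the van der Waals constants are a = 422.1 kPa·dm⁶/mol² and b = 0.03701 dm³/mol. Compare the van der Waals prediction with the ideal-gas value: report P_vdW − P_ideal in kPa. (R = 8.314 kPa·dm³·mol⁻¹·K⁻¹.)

Ideal: P_ideal = nRT/V = (5.07)(8.314)(653.9)/6.833 = 4033.83 kPa
vdW: P = nRT/(V − nb) − a n²/V² = 27563.2/6.64536 − 10850.0/46.6899 = 4147.74 − 232.384 = 3915.36 kPa
ΔP = 3915.36 − 4033.83 = -118.5 kPa

ΔP ≈ -118.5 kPa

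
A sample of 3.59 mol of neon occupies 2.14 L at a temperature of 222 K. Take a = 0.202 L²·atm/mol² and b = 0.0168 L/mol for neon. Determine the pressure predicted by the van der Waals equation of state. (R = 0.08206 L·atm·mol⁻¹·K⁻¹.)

P ≈ 30.88 atm

P = nRT/(V − nb) − a n²/V²
nRT/(V − nb) = (3.59)(0.08206)(222)/(2.14 − 3.59×0.0168) = 65.400/2.0797 = 31.447 atm
a n²/V² = (0.202)(3.59)²/(2.14)² = 0.56848 atm
P = 31.447 − 0.56848 = 30.88 atm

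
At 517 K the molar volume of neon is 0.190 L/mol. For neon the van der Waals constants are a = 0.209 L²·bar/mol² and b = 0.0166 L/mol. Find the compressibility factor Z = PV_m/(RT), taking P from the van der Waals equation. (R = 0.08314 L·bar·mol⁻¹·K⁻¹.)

P = RT/(V_m − b) − a/V_m² = (0.08314)(517)/(0.190 − 0.0166) − 0.209/(0.190)²
  = 42.983/0.17340 − 5.7895 = 247.88 − 5.7895 = 242.09 bar
Z = PV_m/(RT) = (242.09)(0.190)/((0.08314)(517)) = 45.997/42.983 = 1.070

Z ≈ 1.070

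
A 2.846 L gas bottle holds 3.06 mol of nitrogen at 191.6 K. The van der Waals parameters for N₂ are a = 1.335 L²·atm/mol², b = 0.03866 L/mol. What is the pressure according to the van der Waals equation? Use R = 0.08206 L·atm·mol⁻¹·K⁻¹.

P = nRT/(V − nb) − a n²/V²
nRT/(V − nb) = (3.06)(0.08206)(191.6)/(2.846 − 3.06×0.03866) = 48.111/2.7277 = 17.638 atm
a n²/V² = (1.335)(3.06)²/(2.846)² = 1.5433 atm
P = 17.638 − 1.5433 = 16.09 atm

P ≈ 16.09 atm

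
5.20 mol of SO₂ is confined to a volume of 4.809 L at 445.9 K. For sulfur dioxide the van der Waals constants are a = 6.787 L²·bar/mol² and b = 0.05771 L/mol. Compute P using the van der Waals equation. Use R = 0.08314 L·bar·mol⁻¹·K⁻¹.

P ≈ 34.82 bar

P = nRT/(V − nb) − a n²/V²
nRT/(V − nb) = (5.20)(0.08314)(445.9)/(4.809 − 5.20×0.05771) = 192.78/4.5089 = 42.755 bar
a n²/V² = (6.787)(5.20)²/(4.809)² = 7.9355 bar
P = 42.755 − 7.9355 = 34.82 bar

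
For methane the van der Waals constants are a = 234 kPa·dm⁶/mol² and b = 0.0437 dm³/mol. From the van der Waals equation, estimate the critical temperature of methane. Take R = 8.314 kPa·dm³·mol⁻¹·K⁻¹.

For a van der Waals gas, T_c = 8a/(27Rb).
T_c = 8×234/(27×8.314×0.0437) = 1872.0/9.8097 = 190.8 K

T_c ≈ 190.8 K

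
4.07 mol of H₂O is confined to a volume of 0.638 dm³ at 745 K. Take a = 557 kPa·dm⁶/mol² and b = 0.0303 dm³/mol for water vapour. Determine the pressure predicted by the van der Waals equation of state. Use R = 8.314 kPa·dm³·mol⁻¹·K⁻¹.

P = nRT/(V − nb) − a n²/V²
nRT/(V − nb) = (4.07)(8.314)(745)/(0.638 − 4.07×0.0303) = 25209/0.51468 = 48980 kPa
a n²/V² = (557)(4.07)²/(0.638)² = 22667 kPa
P = 48980 − 22667 = 26313 kPa

P ≈ 26313 kPa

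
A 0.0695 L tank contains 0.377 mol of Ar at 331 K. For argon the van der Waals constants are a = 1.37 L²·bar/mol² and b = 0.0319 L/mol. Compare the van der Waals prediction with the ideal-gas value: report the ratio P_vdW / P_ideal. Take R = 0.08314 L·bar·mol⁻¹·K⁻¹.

Ideal: P_ideal = nRT/V = (0.377)(0.08314)(331)/0.0695 = 149.278 bar
vdW: P = nRT/(V − nb) − a n²/V² = 10.3748/0.0574737 − 0.194717/0.00483025 = 180.514 − 40.3120 = 140.202 bar
Ratio = 140.202/149.278 = 0.9392

P_vdW / P_ideal ≈ 0.9392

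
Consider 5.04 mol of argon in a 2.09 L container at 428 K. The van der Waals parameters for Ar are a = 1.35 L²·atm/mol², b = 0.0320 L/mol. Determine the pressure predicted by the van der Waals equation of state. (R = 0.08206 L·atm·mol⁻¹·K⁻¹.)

P = nRT/(V − nb) − a n²/V²
nRT/(V − nb) = (5.04)(0.08206)(428)/(2.09 − 5.04×0.0320) = 177.01/1.9287 = 91.777 atm
a n²/V² = (1.35)(5.04)²/(2.09)² = 7.8506 atm
P = 91.777 − 7.8506 = 83.93 atm

P ≈ 83.93 atm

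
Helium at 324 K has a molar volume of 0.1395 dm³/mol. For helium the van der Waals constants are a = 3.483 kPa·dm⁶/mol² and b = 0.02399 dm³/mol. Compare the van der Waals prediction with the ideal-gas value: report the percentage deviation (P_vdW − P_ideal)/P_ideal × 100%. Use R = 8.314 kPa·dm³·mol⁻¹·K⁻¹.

19.84 %

Ideal: P_ideal = RT/V_m = (8.314)(324)/0.1395 = 19309.9 kPa
vdW: P = RT/(V_m − b) − a/V_m² = 2693.74/0.115510 − 3.483/0.0194603 = 23320.4 − 178.980 = 23141.4 kPa
% deviation = (23141.4 − 19309.9)/19309.9 × 100% = 19.84%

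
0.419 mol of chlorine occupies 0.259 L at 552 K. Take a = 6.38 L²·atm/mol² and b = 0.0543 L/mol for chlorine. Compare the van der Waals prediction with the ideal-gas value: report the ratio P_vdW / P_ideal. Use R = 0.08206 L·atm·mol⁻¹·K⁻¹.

P_vdW / P_ideal ≈ 0.8684

Ideal: P_ideal = nRT/V = (0.419)(0.08206)(552)/0.259 = 73.2799 atm
vdW: P = nRT/(V − nb) − a n²/V² = 18.9795/0.236248 − 1.12008/0.0670810 = 80.3372 − 16.6974 = 63.6398 atm
Ratio = 63.6398/73.2799 = 0.8684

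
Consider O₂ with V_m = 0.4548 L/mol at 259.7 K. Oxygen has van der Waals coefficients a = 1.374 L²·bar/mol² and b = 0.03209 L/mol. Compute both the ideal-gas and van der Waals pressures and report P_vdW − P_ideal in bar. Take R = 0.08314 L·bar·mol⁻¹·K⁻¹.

Ideal: P_ideal = RT/V_m = (0.08314)(259.7)/0.4548 = 47.4746 bar
vdW: P = RT/(V_m − b) − a/V_m² = 21.5915/0.422710 − 1.374/0.206843 = 51.0788 − 6.64272 = 44.4361 bar
ΔP = 44.4361 − 47.4746 = -3.039 bar

ΔP ≈ -3.039 bar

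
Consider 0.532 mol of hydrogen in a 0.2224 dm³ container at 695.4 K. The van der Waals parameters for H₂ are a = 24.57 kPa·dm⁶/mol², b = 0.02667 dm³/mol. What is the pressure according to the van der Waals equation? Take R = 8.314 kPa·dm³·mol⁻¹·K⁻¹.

P ≈ 14632 kPa

P = nRT/(V − nb) − a n²/V²
nRT/(V − nb) = (0.532)(8.314)(695.4)/(0.2224 − 0.532×0.02667) = 3075.8/0.20821 = 14773 kPa
a n²/V² = (24.57)(0.532)²/(0.2224)² = 140.59 kPa
P = 14773 − 140.59 = 14632 kPa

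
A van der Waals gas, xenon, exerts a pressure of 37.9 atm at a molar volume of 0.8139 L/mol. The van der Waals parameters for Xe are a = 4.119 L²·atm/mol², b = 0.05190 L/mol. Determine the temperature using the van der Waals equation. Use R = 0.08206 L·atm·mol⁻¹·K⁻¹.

T = (P + a/V_m²)(V_m − b)/R
P + a/V_m² = 37.9 + 4.119/(0.8139)² = 44.118 atm
V_m − b = 0.8139 − 0.05190 = 0.76200 L/mol
T = (44.118)(0.76200)/0.08206 = 409.7 K

T ≈ 409.7 K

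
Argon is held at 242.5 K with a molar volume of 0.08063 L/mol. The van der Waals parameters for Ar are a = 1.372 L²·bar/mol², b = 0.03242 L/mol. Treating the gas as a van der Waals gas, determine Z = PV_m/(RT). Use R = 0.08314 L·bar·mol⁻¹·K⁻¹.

Z ≈ 0.8285

P = RT/(V_m − b) − a/V_m² = (0.08314)(242.5)/(0.08063 − 0.03242) − 1.372/(0.08063)²
  = 20.161/0.048210 − 211.04 = 418.19 − 211.04 = 207.15 bar
Z = PV_m/(RT) = (207.15)(0.08063)/((0.08314)(242.5)) = 16.703/20.161 = 0.8285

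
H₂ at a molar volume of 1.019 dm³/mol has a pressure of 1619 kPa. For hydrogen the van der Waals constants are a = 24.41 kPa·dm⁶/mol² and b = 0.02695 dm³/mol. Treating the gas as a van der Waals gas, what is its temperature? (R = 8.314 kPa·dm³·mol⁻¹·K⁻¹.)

T ≈ 196.0 K

T = (P + a/V_m²)(V_m − b)/R
P + a/V_m² = 1619 + 24.41/(1.019)² = 1642.5 kPa
V_m − b = 1.019 − 0.02695 = 0.99205 dm³/mol
T = (1642.5)(0.99205)/8.314 = 196.0 K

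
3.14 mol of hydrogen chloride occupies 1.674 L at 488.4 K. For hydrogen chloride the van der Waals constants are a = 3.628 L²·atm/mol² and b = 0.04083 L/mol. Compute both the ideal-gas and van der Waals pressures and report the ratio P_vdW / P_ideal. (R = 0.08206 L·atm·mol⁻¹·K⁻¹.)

Ideal: P_ideal = nRT/V = (3.14)(0.08206)(488.4)/1.674 = 75.1764 atm
vdW: P = nRT/(V − nb) − a n²/V² = 125.845/1.54579 − 35.7706/2.80228 = 81.4114 − 12.7648 = 68.6466 atm
Ratio = 68.6466/75.1764 = 0.9131

P_vdW / P_ideal ≈ 0.9131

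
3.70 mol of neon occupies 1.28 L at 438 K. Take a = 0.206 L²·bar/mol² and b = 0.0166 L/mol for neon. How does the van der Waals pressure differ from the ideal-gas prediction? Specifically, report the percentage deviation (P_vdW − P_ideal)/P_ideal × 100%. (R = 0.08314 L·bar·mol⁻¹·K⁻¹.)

3.41 %

Ideal: P_ideal = nRT/V = (3.70)(0.08314)(438)/1.28 = 105.263 bar
vdW: P = nRT/(V − nb) − a n²/V² = 134.737/1.21858 − 2.82014/1.63840 = 110.569 − 1.72128 = 108.848 bar
% deviation = (108.848 − 105.263)/105.263 × 100% = 3.41%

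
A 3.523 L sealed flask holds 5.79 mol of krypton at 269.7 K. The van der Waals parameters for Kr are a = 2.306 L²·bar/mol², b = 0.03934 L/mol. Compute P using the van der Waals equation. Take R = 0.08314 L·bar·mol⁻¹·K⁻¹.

P ≈ 33.17 bar

P = nRT/(V − nb) − a n²/V²
nRT/(V − nb) = (5.79)(0.08314)(269.7)/(3.523 − 5.79×0.03934) = 129.83/3.2952 = 39.400 bar
a n²/V² = (2.306)(5.79)²/(3.523)² = 6.2286 bar
P = 39.400 − 6.2286 = 33.17 bar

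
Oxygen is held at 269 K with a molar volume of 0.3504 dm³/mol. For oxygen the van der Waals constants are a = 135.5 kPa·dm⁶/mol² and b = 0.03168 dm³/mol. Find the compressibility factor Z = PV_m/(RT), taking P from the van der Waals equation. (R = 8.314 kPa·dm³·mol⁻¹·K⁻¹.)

P = RT/(V_m − b) − a/V_m² = (8.314)(269)/(0.3504 − 0.03168) − 135.5/(0.3504)²
  = 2236.5/0.31872 − 1103.6 = 7017.1 − 1103.6 = 5913.5 kPa
Z = PV_m/(RT) = (5913.5)(0.3504)/((8.314)(269)) = 2072.1/2236.5 = 0.9265

Z ≈ 0.9265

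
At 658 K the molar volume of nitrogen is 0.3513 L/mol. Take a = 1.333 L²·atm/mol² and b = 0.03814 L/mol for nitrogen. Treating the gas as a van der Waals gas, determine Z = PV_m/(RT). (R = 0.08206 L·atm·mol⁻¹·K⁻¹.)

Z ≈ 1.052

P = RT/(V_m − b) − a/V_m² = (0.08206)(658)/(0.3513 − 0.03814) − 1.333/(0.3513)²
  = 53.995/0.31316 − 10.801 = 172.42 − 10.801 = 161.62 atm
Z = PV_m/(RT) = (161.62)(0.3513)/((0.08206)(658)) = 56.777/53.995 = 1.052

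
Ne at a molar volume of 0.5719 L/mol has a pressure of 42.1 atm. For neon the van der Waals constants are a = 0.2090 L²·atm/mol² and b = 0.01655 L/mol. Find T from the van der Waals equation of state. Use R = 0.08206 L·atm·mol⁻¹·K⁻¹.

T ≈ 289.2 K

T = (P + a/V_m²)(V_m − b)/R
P + a/V_m² = 42.1 + 0.2090/(0.5719)² = 42.739 atm
V_m − b = 0.5719 − 0.01655 = 0.55535 L/mol
T = (42.739)(0.55535)/0.08206 = 289.2 K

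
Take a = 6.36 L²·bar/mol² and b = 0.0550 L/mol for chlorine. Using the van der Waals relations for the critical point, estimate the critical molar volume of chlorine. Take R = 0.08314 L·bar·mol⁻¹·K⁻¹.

V_m,c ≈ 0.1650 L/mol

For a van der Waals gas, V_m,c = 3b.
V_m,c = 3×0.0550 = 0.1650 L/mol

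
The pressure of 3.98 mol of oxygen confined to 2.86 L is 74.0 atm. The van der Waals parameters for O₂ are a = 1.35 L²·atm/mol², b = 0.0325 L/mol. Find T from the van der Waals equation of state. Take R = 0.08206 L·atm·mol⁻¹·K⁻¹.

T = (P + a n²/V²)(V − nb)/(nR)
P + a n²/V² = 74.0 + (1.35)(3.98)²/(2.86)² = 76.614 atm
V − nb = 2.86 − (3.98)(0.0325) = 2.7307 L
T = (76.614)(2.7307)/((3.98)(0.08206)) = 640.6 K

T ≈ 640.6 K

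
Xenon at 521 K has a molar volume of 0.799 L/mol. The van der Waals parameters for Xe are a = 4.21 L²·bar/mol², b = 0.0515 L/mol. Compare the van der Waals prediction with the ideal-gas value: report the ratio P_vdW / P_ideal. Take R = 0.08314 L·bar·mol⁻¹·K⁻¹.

P_vdW / P_ideal ≈ 0.9473

Ideal: P_ideal = RT/V_m = (0.08314)(521)/0.799 = 54.2127 bar
vdW: P = RT/(V_m − b) − a/V_m² = 43.3159/0.747500 − 4.21/0.638401 = 57.9477 − 6.59460 = 51.3531 bar
Ratio = 51.3531/54.2127 = 0.9473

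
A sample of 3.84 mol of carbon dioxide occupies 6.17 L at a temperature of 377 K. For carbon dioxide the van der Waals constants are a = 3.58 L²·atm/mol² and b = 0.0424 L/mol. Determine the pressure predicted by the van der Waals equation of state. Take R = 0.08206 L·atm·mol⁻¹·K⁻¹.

P ≈ 18.39 atm

P = nRT/(V − nb) − a n²/V²
nRT/(V − nb) = (3.84)(0.08206)(377)/(6.17 − 3.84×0.0424) = 118.80/6.0072 = 19.776 atm
a n²/V² = (3.58)(3.84)²/(6.17)² = 1.3867 atm
P = 19.776 − 1.3867 = 18.39 atm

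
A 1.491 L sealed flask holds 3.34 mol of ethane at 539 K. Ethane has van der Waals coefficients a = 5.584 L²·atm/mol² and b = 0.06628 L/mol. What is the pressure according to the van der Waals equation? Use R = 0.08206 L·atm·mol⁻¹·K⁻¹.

P = nRT/(V − nb) − a n²/V²
nRT/(V − nb) = (3.34)(0.08206)(539)/(1.491 − 3.34×0.06628) = 147.73/1.2696 = 116.36 atm
a n²/V² = (5.584)(3.34)²/(1.491)² = 28.021 atm
P = 116.36 − 28.021 = 88.34 atm

P ≈ 88.34 atm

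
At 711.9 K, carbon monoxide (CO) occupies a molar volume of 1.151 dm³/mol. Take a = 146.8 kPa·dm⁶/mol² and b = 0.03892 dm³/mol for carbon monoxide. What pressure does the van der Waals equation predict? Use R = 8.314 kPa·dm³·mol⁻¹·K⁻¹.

P = RT/(V_m − b) − a/V_m²
RT/(V_m − b) = (8.314)(711.9)/(1.151 − 0.03892) = 5918.7/1.1121 = 5322.1 kPa
a/V_m² = 146.8/(1.151)² = 110.81 kPa
P = 5322.1 − 110.81 = 5211 kPa

P ≈ 5211 kPa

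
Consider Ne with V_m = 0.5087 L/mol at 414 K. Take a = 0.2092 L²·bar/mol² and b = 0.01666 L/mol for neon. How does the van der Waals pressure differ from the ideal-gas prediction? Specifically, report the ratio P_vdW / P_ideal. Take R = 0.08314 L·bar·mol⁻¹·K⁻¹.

Ideal: P_ideal = RT/V_m = (0.08314)(414)/0.5087 = 67.6626 bar
vdW: P = RT/(V_m − b) − a/V_m² = 34.4200/0.492040 − 0.2092/0.258776 = 69.9537 − 0.808421 = 69.1453 bar
Ratio = 69.1453/67.6626 = 1.022

P_vdW / P_ideal ≈ 1.022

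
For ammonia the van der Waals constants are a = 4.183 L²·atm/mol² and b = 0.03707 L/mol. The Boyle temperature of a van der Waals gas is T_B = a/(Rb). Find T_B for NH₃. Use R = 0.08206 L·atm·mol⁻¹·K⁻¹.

T_B ≈ 1375 K

For a van der Waals gas the second virial coefficient B₂ = b − a/(RT) vanishes at T_B = a/(Rb).
T_B = 4.183/(0.08206×0.03707) = 4.183/0.0030420 = 1375 K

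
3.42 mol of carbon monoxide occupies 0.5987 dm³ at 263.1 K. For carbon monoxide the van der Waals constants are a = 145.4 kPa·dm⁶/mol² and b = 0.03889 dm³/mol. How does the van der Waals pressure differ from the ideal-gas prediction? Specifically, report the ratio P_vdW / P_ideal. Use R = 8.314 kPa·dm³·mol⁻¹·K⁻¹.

Ideal: P_ideal = nRT/V = (3.42)(8.314)(263.1)/0.5987 = 12495.3 kPa
vdW: P = nRT/(V − nb) − a n²/V² = 7480.95/0.465696 − 1700.66/0.358442 = 16064.0 − 4744.59 = 11319.4 kPa
Ratio = 11319.4/12495.3 = 0.9059

P_vdW / P_ideal ≈ 0.9059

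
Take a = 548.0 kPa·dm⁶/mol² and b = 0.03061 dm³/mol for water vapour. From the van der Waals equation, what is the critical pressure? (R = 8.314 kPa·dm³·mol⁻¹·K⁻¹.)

For a van der Waals gas, P_c = a/(27b²).
P_c = 548.0/(27×(0.03061)²) = 548.0/0.025298 = 21662 kPa

P_c ≈ 21662 kPa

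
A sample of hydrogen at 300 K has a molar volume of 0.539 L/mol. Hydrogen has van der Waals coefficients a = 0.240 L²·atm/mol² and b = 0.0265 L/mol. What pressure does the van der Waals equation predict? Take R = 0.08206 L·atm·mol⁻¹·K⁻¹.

P = RT/(V_m − b) − a/V_m²
RT/(V_m − b) = (0.08206)(300)/(0.539 − 0.0265) = 24.618/0.51250 = 48.035 atm
a/V_m² = 0.240/(0.539)² = 0.82610 atm
P = 48.035 − 0.82610 = 47.21 atm

P ≈ 47.21 atm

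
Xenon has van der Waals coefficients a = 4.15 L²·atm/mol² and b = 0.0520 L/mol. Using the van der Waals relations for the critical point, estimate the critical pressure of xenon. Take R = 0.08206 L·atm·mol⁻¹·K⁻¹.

P_c ≈ 56.84 atm

For a van der Waals gas, P_c = a/(27b²).
P_c = 4.15/(27×(0.0520)²) = 4.15/0.073008 = 56.84 atm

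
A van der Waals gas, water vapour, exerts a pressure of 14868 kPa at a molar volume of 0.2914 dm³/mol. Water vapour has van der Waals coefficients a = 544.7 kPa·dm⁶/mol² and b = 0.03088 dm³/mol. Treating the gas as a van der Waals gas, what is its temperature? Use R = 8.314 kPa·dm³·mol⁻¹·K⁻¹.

T = (P + a/V_m²)(V_m − b)/R
P + a/V_m² = 14868 + 544.7/(0.2914)² = 21283 kPa
V_m − b = 0.2914 − 0.03088 = 0.26052 dm³/mol
T = (21283)(0.26052)/8.314 = 666.9 K

T ≈ 666.9 K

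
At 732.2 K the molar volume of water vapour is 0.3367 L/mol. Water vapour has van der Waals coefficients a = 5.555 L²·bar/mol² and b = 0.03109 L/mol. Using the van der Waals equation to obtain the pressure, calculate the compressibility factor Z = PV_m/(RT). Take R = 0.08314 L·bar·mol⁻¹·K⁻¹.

P = RT/(V_m − b) − a/V_m² = (0.08314)(732.2)/(0.3367 − 0.03109) − 5.555/(0.3367)²
  = 60.875/0.30561 − 49.000 = 199.19 − 49.000 = 150.19 bar
Z = PV_m/(RT) = (150.19)(0.3367)/((0.08314)(732.2)) = 50.569/60.875 = 0.8307

Z ≈ 0.8307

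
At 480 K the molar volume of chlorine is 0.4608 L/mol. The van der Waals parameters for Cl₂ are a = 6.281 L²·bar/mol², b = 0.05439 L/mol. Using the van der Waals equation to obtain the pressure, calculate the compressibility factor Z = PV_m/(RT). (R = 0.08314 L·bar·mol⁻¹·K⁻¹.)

Z ≈ 0.7923

P = RT/(V_m − b) − a/V_m² = (0.08314)(480)/(0.4608 − 0.05439) − 6.281/(0.4608)²
  = 39.907/0.40641 − 29.580 = 98.194 − 29.580 = 68.614 bar
Z = PV_m/(RT) = (68.614)(0.4608)/((0.08314)(480)) = 31.617/39.907 = 0.7923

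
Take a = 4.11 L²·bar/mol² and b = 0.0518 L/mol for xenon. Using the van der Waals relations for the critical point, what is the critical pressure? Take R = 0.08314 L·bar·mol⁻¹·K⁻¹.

For a van der Waals gas, P_c = a/(27b²).
P_c = 4.11/(27×(0.0518)²) = 4.11/0.072447 = 56.73 bar

P_c ≈ 56.73 bar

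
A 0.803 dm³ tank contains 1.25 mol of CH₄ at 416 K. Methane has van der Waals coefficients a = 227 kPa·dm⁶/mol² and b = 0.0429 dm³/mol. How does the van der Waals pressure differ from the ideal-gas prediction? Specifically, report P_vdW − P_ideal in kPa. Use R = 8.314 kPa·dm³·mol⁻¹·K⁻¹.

ΔP ≈ -164.8 kPa

Ideal: P_ideal = nRT/V = (1.25)(8.314)(416)/0.803 = 5383.91 kPa
vdW: P = nRT/(V − nb) − a n²/V² = 4323.28/0.749375 − 354.688/0.644809 = 5769.18 − 550.067 = 5219.11 kPa
ΔP = 5219.11 − 5383.91 = -164.8 kPa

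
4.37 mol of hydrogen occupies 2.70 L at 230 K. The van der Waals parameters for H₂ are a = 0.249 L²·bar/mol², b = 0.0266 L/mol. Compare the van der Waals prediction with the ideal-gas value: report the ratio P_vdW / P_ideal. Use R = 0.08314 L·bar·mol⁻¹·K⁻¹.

Ideal: P_ideal = nRT/V = (4.37)(0.08314)(230)/2.70 = 30.9496 bar
vdW: P = nRT/(V − nb) − a n²/V² = 83.5640/2.58376 − 4.75513/7.29000 = 32.3420 − 0.652281 = 31.6897 bar
Ratio = 31.6897/30.9496 = 1.024

P_vdW / P_ideal ≈ 1.024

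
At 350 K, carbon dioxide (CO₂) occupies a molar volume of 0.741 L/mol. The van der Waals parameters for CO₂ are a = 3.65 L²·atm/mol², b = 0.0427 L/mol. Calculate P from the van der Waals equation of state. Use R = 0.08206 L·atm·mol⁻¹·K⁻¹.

P = RT/(V_m − b) − a/V_m²
RT/(V_m − b) = (0.08206)(350)/(0.741 − 0.0427) = 28.721/0.69830 = 41.130 atm
a/V_m² = 3.65/(0.741)² = 6.6475 atm
P = 41.130 − 6.6475 = 34.48 atm

P ≈ 34.48 atm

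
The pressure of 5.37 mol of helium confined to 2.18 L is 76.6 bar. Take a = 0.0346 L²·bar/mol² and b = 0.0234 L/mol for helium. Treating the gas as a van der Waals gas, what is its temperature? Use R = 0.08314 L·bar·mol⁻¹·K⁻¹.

T ≈ 353.4 K

T = (P + a n²/V²)(V − nb)/(nR)
P + a n²/V² = 76.6 + (0.0346)(5.37)²/(2.18)² = 76.810 bar
V − nb = 2.18 − (5.37)(0.0234) = 2.0543 L
T = (76.810)(2.0543)/((5.37)(0.08314)) = 353.4 K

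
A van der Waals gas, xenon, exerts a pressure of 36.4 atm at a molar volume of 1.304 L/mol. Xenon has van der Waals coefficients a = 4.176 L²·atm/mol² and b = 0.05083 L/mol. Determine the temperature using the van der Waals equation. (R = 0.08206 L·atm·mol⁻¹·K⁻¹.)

T ≈ 593.4 K

T = (P + a/V_m²)(V_m − b)/R
P + a/V_m² = 36.4 + 4.176/(1.304)² = 38.856 atm
V_m − b = 1.304 − 0.05083 = 1.2532 L/mol
T = (38.856)(1.2532)/0.08206 = 593.4 K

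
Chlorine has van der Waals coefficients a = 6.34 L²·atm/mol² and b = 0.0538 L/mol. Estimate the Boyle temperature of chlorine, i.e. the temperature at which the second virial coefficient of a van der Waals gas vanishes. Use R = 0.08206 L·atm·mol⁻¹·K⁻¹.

T_B ≈ 1436 K

For a van der Waals gas the second virial coefficient B₂ = b − a/(RT) vanishes at T_B = a/(Rb).
T_B = 6.34/(0.08206×0.0538) = 6.34/0.0044148 = 1436 K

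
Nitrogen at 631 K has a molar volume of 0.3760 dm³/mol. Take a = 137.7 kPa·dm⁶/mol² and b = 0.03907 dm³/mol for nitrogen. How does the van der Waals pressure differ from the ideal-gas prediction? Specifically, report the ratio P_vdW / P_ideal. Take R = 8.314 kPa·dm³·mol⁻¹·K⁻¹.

P_vdW / P_ideal ≈ 1.046

Ideal: P_ideal = RT/V_m = (8.314)(631)/0.3760 = 13952.5 kPa
vdW: P = RT/(V_m − b) − a/V_m² = 5246.13/0.336930 − 137.7/0.141376 = 15570.4 − 973.998 = 14596.4 kPa
Ratio = 14596.4/13952.5 = 1.046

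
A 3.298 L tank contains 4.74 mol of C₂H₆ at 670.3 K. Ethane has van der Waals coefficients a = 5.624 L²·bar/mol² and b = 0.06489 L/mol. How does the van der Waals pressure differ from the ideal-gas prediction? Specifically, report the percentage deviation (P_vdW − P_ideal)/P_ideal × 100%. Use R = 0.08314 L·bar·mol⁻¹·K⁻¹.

-4.22 %

Ideal: P_ideal = nRT/V = (4.74)(0.08314)(670.3)/3.298 = 80.0953 bar
vdW: P = nRT/(V − nb) − a n²/V² = 264.154/2.99042 − 126.358/10.8768 = 88.3334 − 11.6172 = 76.7162 bar
% deviation = (76.7162 − 80.0953)/80.0953 × 100% = -4.22%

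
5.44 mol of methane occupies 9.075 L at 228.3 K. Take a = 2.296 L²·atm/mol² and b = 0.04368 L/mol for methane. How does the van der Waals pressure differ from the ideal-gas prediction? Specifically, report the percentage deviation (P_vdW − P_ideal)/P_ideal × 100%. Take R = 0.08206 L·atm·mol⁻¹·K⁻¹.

-4.66 %

Ideal: P_ideal = nRT/V = (5.44)(0.08206)(228.3)/9.075 = 11.2303 atm
vdW: P = nRT/(V − nb) − a n²/V² = 101.915/8.83738 − 67.9469/82.3556 = 11.5323 − 0.825043 = 10.7073 atm
% deviation = (10.7073 − 11.2303)/11.2303 × 100% = -4.66%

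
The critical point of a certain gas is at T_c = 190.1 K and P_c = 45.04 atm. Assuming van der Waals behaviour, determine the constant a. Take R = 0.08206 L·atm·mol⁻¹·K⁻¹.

a ≈ 2.279 L²·atm/mol²

From T_c = 8a/(27Rb) and P_c = a/(27b²): a = 27 R² T_c²/(64 P_c).
a = 27×(0.08206)²×(190.1)²/(64×45.04) = 6570.4/2882.6 = 2.279 L²·atm/mol²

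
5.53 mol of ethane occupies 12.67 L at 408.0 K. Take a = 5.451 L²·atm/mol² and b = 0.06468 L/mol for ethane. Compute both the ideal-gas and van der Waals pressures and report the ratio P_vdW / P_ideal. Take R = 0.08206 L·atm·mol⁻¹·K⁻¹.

Ideal: P_ideal = nRT/V = (5.53)(0.08206)(408.0)/12.67 = 14.6130 atm
vdW: P = nRT/(V − nb) − a n²/V² = 185.147/12.3123 − 166.696/160.529 = 15.0376 − 1.03842 = 13.9992 atm
Ratio = 13.9992/14.6130 = 0.9580

P_vdW / P_ideal ≈ 0.9580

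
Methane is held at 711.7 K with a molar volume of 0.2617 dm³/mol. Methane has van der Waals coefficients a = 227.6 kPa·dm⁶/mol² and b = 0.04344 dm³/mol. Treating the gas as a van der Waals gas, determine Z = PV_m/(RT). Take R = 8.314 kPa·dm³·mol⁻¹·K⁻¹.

Z ≈ 1.052

P = RT/(V_m − b) − a/V_m² = (8.314)(711.7)/(0.2617 − 0.04344) − 227.6/(0.2617)²
  = 5917.1/0.21826 − 3323.3 = 27110 − 3323.3 = 23787 kPa
Z = PV_m/(RT) = (23787)(0.2617)/((8.314)(711.7)) = 6225.1/5917.1 = 1.052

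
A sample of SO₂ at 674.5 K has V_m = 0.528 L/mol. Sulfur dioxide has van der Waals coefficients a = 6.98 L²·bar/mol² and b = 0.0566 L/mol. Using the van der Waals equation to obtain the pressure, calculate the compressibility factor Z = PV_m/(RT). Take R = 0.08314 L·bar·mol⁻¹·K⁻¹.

Z ≈ 0.8843

P = RT/(V_m − b) − a/V_m² = (0.08314)(674.5)/(0.528 − 0.0566) − 6.98/(0.528)²
  = 56.078/0.47140 − 25.037 = 118.96 − 25.037 = 93.92 bar
Z = PV_m/(RT) = (93.92)(0.528)/((0.08314)(674.5)) = 49.590/56.078 = 0.8843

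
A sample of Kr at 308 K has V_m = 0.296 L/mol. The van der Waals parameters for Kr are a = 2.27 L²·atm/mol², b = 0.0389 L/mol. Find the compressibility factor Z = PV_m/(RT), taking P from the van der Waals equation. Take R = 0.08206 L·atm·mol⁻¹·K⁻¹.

Z ≈ 0.8479

P = RT/(V_m − b) − a/V_m² = (0.08206)(308)/(0.296 − 0.0389) − 2.27/(0.296)²
  = 25.274/0.25710 − 25.909 = 98.304 − 25.909 = 72.395 atm
Z = PV_m/(RT) = (72.395)(0.296)/((0.08206)(308)) = 21.429/25.274 = 0.8479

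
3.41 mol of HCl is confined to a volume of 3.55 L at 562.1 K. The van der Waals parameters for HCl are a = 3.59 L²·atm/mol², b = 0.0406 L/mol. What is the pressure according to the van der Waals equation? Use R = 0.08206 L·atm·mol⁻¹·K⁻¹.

P ≈ 42.79 atm

P = nRT/(V − nb) − a n²/V²
nRT/(V − nb) = (3.41)(0.08206)(562.1)/(3.55 − 3.41×0.0406) = 157.29/3.4116 = 46.104 atm
a n²/V² = (3.59)(3.41)²/(3.55)² = 3.3124 atm
P = 46.104 − 3.3124 = 42.79 atm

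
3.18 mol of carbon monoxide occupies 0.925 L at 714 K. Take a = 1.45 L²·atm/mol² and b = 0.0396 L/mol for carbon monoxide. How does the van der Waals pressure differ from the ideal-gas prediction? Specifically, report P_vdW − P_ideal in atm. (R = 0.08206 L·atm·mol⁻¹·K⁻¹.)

Ideal: P_ideal = nRT/V = (3.18)(0.08206)(714)/0.925 = 201.426 atm
vdW: P = nRT/(V − nb) − a n²/V² = 186.319/0.799072 − 14.6630/0.855625 = 233.169 − 17.1372 = 216.032 atm
ΔP = 216.032 − 201.426 = 14.61 atm

ΔP ≈ 14.61 atm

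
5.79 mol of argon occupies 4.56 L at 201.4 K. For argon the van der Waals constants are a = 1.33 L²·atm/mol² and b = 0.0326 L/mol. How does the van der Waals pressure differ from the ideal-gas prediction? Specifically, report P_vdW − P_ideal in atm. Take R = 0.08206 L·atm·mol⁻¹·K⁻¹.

Ideal: P_ideal = nRT/V = (5.79)(0.08206)(201.4)/4.56 = 20.9848 atm
vdW: P = nRT/(V − nb) − a n²/V² = 95.6907/4.37125 − 44.5871/20.7936 = 21.8909 − 2.14427 = 19.7466 atm
ΔP = 19.7466 − 20.9848 = -1.238 atm

ΔP ≈ -1.238 atm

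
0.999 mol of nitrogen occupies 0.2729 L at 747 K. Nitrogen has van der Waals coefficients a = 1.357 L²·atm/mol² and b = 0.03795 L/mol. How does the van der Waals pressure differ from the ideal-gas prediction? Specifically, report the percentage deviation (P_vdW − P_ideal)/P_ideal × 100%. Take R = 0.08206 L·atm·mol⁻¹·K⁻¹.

8.03 %

Ideal: P_ideal = nRT/V = (0.999)(0.08206)(747)/0.2729 = 224.395 atm
vdW: P = nRT/(V − nb) − a n²/V² = 61.2375/0.234988 − 1.35429/0.0744744 = 260.598 − 18.1846 = 242.413 atm
% deviation = (242.413 − 224.395)/224.395 × 100% = 8.03%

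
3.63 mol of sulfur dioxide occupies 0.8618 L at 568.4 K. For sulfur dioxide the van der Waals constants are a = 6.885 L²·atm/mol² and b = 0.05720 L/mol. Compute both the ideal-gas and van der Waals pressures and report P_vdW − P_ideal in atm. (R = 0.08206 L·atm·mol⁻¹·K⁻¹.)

ΔP ≈ -59.79 atm

Ideal: P_ideal = nRT/V = (3.63)(0.08206)(568.4)/0.8618 = 196.465 atm
vdW: P = nRT/(V − nb) − a n²/V² = 169.314/0.654164 − 90.7230/0.742699 = 258.825 − 122.153 = 136.672 atm
ΔP = 136.672 − 196.465 = -59.79 atm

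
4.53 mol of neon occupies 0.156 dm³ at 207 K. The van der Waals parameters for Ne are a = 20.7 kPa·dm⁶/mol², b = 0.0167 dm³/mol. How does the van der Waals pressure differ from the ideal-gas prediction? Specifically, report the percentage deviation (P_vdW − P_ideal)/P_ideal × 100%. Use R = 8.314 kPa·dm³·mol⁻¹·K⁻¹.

Ideal: P_ideal = nRT/V = (4.53)(8.314)(207)/0.156 = 49975.1 kPa
vdW: P = nRT/(V − nb) − a n²/V² = 7796.12/0.0803490 − 424.783/0.0243360 = 97028.2 − 17454.9 = 79573.3 kPa
% deviation = (79573.3 − 49975.1)/49975.1 × 100% = 59.23%

59.23 %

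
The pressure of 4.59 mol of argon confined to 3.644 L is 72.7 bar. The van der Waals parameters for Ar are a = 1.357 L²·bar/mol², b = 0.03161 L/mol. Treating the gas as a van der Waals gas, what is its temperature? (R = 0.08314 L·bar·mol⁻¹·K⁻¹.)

T ≈ 686.3 K

T = (P + a n²/V²)(V − nb)/(nR)
P + a n²/V² = 72.7 + (1.357)(4.59)²/(3.644)² = 74.853 bar
V − nb = 3.644 − (4.59)(0.03161) = 3.4989 L
T = (74.853)(3.4989)/((4.59)(0.08314)) = 686.3 K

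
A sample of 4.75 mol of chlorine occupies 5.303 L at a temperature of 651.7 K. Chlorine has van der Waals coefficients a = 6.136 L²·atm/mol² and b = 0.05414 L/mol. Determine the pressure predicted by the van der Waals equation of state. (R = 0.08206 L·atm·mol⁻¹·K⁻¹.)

P = nRT/(V − nb) − a n²/V²
nRT/(V − nb) = (4.75)(0.08206)(651.7)/(5.303 − 4.75×0.05414) = 254.02/5.0458 = 50.343 atm
a n²/V² = (6.136)(4.75)²/(5.303)² = 4.9230 atm
P = 50.343 − 4.9230 = 45.42 atm

P ≈ 45.42 atm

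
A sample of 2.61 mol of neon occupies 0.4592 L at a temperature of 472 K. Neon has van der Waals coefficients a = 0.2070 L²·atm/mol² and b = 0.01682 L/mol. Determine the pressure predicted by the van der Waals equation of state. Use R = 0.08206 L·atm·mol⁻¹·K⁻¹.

P = nRT/(V − nb) − a n²/V²
nRT/(V − nb) = (2.61)(0.08206)(472)/(0.4592 − 2.61×0.01682) = 101.09/0.41530 = 243.41 atm
a n²/V² = (0.2070)(2.61)²/(0.4592)² = 6.6873 atm
P = 243.41 − 6.6873 = 236.7 atm

P ≈ 236.7 atm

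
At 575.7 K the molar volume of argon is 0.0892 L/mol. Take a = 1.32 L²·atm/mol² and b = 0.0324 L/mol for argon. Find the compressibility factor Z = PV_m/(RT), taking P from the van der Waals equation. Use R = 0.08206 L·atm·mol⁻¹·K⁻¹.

Z ≈ 1.257

P = RT/(V_m − b) − a/V_m² = (0.08206)(575.7)/(0.0892 − 0.0324) − 1.32/(0.0892)²
  = 47.242/0.056800 − 165.90 = 831.73 − 165.90 = 665.83 atm
Z = PV_m/(RT) = (665.83)(0.0892)/((0.08206)(575.7)) = 59.392/47.242 = 1.257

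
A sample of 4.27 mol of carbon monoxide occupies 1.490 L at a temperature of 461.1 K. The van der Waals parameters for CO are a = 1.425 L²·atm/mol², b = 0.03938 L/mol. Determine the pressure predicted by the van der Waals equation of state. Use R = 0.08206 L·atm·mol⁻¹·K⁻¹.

P ≈ 110.5 atm

P = nRT/(V − nb) − a n²/V²
nRT/(V − nb) = (4.27)(0.08206)(461.1)/(1.490 − 4.27×0.03938) = 161.57/1.3218 = 122.23 atm
a n²/V² = (1.425)(4.27)²/(1.490)² = 11.703 atm
P = 122.23 − 11.703 = 110.5 atm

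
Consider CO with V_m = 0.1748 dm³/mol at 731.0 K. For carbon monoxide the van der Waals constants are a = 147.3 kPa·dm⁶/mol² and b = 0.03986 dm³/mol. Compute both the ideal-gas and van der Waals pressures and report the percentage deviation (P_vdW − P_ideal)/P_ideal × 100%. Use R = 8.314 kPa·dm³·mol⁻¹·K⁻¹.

Ideal: P_ideal = RT/V_m = (8.314)(731.0)/0.1748 = 34768.5 kPa
vdW: P = RT/(V_m − b) − a/V_m² = 6077.53/0.134940 − 147.3/0.0305550 = 45038.8 − 4820.81 = 40218.0 kPa
% deviation = (40218.0 − 34768.5)/34768.5 × 100% = 15.67%

15.67 %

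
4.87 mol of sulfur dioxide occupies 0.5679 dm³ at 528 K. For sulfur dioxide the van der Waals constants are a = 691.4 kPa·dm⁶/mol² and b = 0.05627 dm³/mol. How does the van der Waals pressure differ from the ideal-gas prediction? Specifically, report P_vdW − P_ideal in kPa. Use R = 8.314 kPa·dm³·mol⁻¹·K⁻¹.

ΔP ≈ -15740 kPa

Ideal: P_ideal = nRT/V = (4.87)(8.314)(528)/0.5679 = 37644.5 kPa
vdW: P = nRT/(V − nb) − a n²/V² = 21378.3/0.293865 − 16397.9/0.322510 = 72748.7 − 50844.6 = 21904.1 kPa
ΔP = 21904.1 − 37644.5 = -15740 kPa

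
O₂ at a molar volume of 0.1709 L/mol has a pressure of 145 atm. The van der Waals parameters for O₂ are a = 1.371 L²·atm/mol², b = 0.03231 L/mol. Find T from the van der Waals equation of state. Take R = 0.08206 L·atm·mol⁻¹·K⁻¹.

T = (P + a/V_m²)(V_m − b)/R
P + a/V_m² = 145 + 1.371/(0.1709)² = 191.94 atm
V_m − b = 0.1709 − 0.03231 = 0.13859 L/mol
T = (191.94)(0.13859)/0.08206 = 324.2 K

T ≈ 324.2 K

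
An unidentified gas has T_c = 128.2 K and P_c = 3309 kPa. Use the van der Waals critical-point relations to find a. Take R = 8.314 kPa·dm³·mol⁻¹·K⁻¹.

From T_c = 8a/(27Rb) and P_c = a/(27b²): a = 27 R² T_c²/(64 P_c).
a = 27×(8.314)²×(128.2)²/(64×3309) = 30673254/211776 = 144.8 kPa·dm⁶/mol²

a ≈ 144.8 kPa·dm⁶/mol²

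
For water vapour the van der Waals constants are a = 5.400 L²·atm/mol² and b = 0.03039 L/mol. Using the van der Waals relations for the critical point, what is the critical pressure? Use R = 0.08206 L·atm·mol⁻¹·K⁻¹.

For a van der Waals gas, P_c = a/(27b²).
P_c = 5.400/(27×(0.03039)²) = 5.400/0.024936 = 216.6 atm

P_c ≈ 216.6 atm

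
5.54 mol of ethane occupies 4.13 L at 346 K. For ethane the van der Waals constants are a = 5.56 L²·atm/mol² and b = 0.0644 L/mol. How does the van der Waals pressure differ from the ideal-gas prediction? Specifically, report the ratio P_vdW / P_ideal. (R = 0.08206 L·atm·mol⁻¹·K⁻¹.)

P_vdW / P_ideal ≈ 0.8319

Ideal: P_ideal = nRT/V = (5.54)(0.08206)(346)/4.13 = 38.0862 atm
vdW: P = nRT/(V − nb) − a n²/V² = 157.296/3.77322 − 170.645/17.0569 = 41.6875 − 10.0045 = 31.6830 atm
Ratio = 31.6830/38.0862 = 0.8319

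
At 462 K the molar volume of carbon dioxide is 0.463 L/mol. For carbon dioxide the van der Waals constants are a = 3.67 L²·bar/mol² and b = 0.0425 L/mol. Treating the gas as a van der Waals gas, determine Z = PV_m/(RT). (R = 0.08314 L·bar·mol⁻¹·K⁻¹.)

P = RT/(V_m − b) − a/V_m² = (0.08314)(462)/(0.463 − 0.0425) − 3.67/(0.463)²
  = 38.411/0.42050 − 17.120 = 91.346 − 17.120 = 74.226 bar
Z = PV_m/(RT) = (74.226)(0.463)/((0.08314)(462)) = 34.367/38.411 = 0.8947

Z ≈ 0.8947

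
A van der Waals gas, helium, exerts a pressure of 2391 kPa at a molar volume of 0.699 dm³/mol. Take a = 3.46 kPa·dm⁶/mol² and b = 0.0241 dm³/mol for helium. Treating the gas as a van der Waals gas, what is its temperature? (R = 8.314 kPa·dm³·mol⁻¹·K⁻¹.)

T = (P + a/V_m²)(V_m − b)/R
P + a/V_m² = 2391 + 3.46/(0.699)² = 2398.1 kPa
V_m − b = 0.699 − 0.0241 = 0.67490 dm³/mol
T = (2398.1)(0.67490)/8.314 = 194.7 K

T ≈ 194.7 K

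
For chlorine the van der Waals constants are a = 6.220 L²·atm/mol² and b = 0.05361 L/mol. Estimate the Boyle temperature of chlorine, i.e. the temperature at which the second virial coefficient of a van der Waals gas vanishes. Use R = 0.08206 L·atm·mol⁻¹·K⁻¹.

For a van der Waals gas the second virial coefficient B₂ = b − a/(RT) vanishes at T_B = a/(Rb).
T_B = 6.220/(0.08206×0.05361) = 6.220/0.0043992 = 1414 K

T_B ≈ 1414 K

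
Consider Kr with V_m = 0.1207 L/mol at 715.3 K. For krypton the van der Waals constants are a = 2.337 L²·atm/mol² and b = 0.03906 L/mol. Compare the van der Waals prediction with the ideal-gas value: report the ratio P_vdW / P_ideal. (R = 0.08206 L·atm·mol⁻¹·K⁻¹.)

P_vdW / P_ideal ≈ 1.149

Ideal: P_ideal = RT/V_m = (0.08206)(715.3)/0.1207 = 486.309 atm
vdW: P = RT/(V_m − b) − a/V_m² = 58.6975/0.0816400 − 2.337/0.0145685 = 718.980 − 160.415 = 558.565 atm
Ratio = 558.565/486.309 = 1.149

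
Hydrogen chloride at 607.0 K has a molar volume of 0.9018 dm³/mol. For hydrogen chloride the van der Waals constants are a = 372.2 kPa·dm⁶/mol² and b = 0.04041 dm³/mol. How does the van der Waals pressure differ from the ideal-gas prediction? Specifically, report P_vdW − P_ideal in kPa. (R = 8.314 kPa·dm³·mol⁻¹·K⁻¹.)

Ideal: P_ideal = RT/V_m = (8.314)(607.0)/0.9018 = 5596.14 kPa
vdW: P = RT/(V_m − b) − a/V_m² = 5046.60/0.861390 − 372.2/0.813243 = 5858.67 − 457.674 = 5401.00 kPa
ΔP = 5401.00 − 5596.14 = -195.1 kPa

ΔP ≈ -195.1 kPa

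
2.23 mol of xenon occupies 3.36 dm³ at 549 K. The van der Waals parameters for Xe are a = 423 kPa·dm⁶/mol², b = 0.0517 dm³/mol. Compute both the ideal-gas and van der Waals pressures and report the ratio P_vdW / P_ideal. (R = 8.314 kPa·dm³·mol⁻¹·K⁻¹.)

Ideal: P_ideal = nRT/V = (2.23)(8.314)(549)/3.36 = 3029.34 kPa
vdW: P = nRT/(V − nb) − a n²/V² = 10178.6/3.24471 − 2103.54/11.2896 = 3136.98 − 186.325 = 2950.66 kPa
Ratio = 2950.66/3029.34 = 0.9740

P_vdW / P_ideal ≈ 0.9740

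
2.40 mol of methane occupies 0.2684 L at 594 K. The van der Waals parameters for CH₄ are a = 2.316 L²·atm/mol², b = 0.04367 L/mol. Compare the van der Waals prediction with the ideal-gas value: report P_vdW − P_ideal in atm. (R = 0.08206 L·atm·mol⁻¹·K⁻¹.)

ΔP ≈ 94.06 atm

Ideal: P_ideal = nRT/V = (2.40)(0.08206)(594)/0.2684 = 435.860 atm
vdW: P = nRT/(V − nb) − a n²/V² = 116.985/0.163592 − 13.3402/0.0720386 = 715.102 − 185.181 = 529.921 atm
ΔP = 529.921 − 435.860 = 94.06 atm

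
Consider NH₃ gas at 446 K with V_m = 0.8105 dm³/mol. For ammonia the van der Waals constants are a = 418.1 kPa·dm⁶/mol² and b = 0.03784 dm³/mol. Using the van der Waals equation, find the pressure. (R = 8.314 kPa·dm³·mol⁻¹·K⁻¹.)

P ≈ 4163 kPa

P = RT/(V_m − b) − a/V_m²
RT/(V_m − b) = (8.314)(446)/(0.8105 − 0.03784) = 3708.0/0.77266 = 4799.0 kPa
a/V_m² = 418.1/(0.8105)² = 636.46 kPa
P = 4799.0 − 636.46 = 4163 kPa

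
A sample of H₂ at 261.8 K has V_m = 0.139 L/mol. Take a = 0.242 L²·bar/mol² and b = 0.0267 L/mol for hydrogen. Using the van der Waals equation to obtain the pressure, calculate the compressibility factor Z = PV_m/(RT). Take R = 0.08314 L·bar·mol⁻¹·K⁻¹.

Z ≈ 1.158

P = RT/(V_m − b) − a/V_m² = (0.08314)(261.8)/(0.139 − 0.0267) − 0.242/(0.139)²
  = 21.766/0.11230 − 12.525 = 193.82 − 12.525 = 181.30 bar
Z = PV_m/(RT) = (181.30)(0.139)/((0.08314)(261.8)) = 25.201/21.766 = 1.158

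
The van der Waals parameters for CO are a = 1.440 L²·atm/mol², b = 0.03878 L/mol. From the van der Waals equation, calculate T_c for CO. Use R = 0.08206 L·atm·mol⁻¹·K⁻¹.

For a van der Waals gas, T_c = 8a/(27Rb).
T_c = 8×1.440/(27×0.08206×0.03878) = 11.520/0.085922 = 134.1 K

T_c ≈ 134.1 K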